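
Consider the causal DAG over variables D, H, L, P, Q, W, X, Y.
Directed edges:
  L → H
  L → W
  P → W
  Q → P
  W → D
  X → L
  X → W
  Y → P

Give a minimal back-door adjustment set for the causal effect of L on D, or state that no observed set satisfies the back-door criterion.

L→D: minimal back-door set {X}.

desc(L)\{L}={D,H,W}; candidates ⊆ {P,Q,X,Y}.
size 0: {}; under {} L still reaches {D,W,X} ∋ D.
{X}: L⊥D given {X} in G with L→· removed — back-door holds.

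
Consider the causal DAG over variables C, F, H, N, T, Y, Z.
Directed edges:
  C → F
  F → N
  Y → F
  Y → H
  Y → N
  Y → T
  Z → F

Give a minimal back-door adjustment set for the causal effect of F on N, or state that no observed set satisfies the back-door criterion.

F→N: minimal back-door set {Y}.

desc(F)\{F}={N}; candidates ⊆ {C,H,T,Y,Z}.
size 0: {}; under {} F still reaches {C,H,N,T,Y,Z} ∋ N.
{Y}: F⊥N given {Y} in G with F→· removed — back-door holds.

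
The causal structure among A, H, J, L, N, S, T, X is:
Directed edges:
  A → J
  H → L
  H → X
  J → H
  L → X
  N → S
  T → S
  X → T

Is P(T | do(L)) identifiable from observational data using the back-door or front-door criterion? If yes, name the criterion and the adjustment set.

P(T|do(L)): backdoor, adjust for {H}.

desc(L)\{L}={S,T,X}; candidates ⊆ {A,H,J,N}.
size 0: {}; under {} L still reaches {A,H,J,S,T,X} ∋ T.
{H}: L⊥T given {H} in G with L→· removed — back-door holds.
P(T|do(L)) = Σ_{H} P(T|L,H)·P(H).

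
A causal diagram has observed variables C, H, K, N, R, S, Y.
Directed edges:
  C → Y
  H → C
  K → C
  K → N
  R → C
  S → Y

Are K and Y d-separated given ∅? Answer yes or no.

Bayes-Ball from K | ∅ reaches {C,N,Y}.
Y ∈ reach(K|∅) ⇒ K ⊥̸ Y | ∅.

No — K and Y are d-connected given ∅.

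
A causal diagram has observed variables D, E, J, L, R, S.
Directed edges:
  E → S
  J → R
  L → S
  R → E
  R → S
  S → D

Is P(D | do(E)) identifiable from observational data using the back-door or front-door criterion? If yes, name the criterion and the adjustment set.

desc(E)\{E}={D,S}; candidates ⊆ {J,L,R}.
size 0: {}; under {} E still reaches {D,J,R,S} ∋ D.
{R}: E⊥D given {R} in G with E→· removed — back-door holds.
P(D|do(E)) = Σ_{R} P(D|E,R)·P(R).

P(D|do(E)): backdoor, adjust for {R}.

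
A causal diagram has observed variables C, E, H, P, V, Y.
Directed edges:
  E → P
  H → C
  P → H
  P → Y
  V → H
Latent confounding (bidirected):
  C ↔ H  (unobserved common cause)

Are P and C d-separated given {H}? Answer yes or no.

No — P and C are d-connected given {H}.

Bayes-Ball from P | {H} reaches {C,E,V,Y}.
C ∈ reach(P|{H}) ⇒ P ⊥̸ C | {H}.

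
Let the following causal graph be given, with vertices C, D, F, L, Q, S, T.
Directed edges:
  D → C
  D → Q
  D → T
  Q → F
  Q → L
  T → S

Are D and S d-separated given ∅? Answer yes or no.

Bayes-Ball from D | ∅ reaches {C,F,L,Q,S,T}.
S ∈ reach(D|∅) ⇒ D ⊥̸ S | ∅.

No — D and S are d-connected given ∅.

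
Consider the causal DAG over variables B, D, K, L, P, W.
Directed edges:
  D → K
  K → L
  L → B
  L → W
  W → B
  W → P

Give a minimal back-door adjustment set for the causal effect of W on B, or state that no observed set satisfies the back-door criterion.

W→B: minimal back-door set {L}.

desc(W)\{W}={B,P}; candidates ⊆ {D,K,L}.
size 0: {}; under {} W still reaches {B,D,K,L} ∋ B.
{L}: W⊥B given {L} in G with W→· removed — back-door holds.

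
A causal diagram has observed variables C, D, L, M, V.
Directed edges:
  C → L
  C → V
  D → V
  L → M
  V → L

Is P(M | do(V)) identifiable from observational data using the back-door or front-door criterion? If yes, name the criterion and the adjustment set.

P(M|do(V)): backdoor, adjust for {C}.

desc(V)\{V}={L,M}; candidates ⊆ {C,D}.
size 0: {}; under {} V still reaches {C,D,L,M} ∋ M.
{C}: V⊥M given {C} in G with V→· removed — back-door holds.
P(M|do(V)) = Σ_{C} P(M|V,C)·P(C).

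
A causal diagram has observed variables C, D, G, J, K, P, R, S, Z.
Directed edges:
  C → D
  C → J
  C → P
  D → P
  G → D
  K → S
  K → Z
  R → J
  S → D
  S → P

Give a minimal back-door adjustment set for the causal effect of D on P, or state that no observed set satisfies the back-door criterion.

D→P: minimal back-door set {C, S}.

desc(D)\{D}={P}; candidates ⊆ {C,G,J,K,R,S,Z}.
size 0: {}; under {} D still reaches {C,G,J,K,P,S,Z} ∋ P.
size 1: {C}, {G}, {J} …(+4); under {C} D still reaches {G,K,P,S,Z} ∋ P.
{C,S}: D⊥P given {C,S} in G with D→· removed — back-door holds.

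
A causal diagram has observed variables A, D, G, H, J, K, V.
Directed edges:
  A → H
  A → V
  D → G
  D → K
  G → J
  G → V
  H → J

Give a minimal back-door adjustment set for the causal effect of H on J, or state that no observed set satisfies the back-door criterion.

desc(H)\{H}={J}; candidates ⊆ {A,D,G,K,V}.
∅: H⊥J given ∅ in G with H→· removed — back-door holds.

H→J: minimal back-door set ∅.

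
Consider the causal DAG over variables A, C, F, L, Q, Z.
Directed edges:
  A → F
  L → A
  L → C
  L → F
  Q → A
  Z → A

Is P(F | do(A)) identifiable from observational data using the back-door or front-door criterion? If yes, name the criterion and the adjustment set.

P(F|do(A)): backdoor, adjust for {L}.

desc(A)\{A}={F}; candidates ⊆ {C,L,Q,Z}.
size 0: {}; under {} A still reaches {C,F,L,Q,Z} ∋ F.
{L}: A⊥F given {L} in G with A→· removed — back-door holds.
P(F|do(A)) = Σ_{L} P(F|A,L)·P(L).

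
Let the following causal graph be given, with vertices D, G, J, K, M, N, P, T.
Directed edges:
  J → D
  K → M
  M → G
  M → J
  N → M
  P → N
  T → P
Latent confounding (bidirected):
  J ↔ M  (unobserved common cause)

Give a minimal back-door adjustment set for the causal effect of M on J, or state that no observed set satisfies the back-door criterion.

desc(M)\{M}={D,G,J}; candidates ⊆ {K,N,P,T}.
M↔J: latent back-door arc(s) into M.
size 0: {}; under {} M still reaches {D,J,K,N,P,T} ∋ J.
size 1: {K}, {N}, {P} …(+1); under {K} M still reaches {D,J,N,P,T} ∋ J.
size 2: {K,N}, {K,P}, {K,T} …(+3); under {K,N} M still reaches {D,J} ∋ J.
M↔J cannot be blocked by any observed set — no back-door set.

M→J: no observed back-door set.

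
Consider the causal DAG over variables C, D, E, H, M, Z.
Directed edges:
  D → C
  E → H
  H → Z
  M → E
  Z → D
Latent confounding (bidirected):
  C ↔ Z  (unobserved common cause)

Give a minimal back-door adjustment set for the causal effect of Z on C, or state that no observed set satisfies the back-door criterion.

desc(Z)\{Z}={C,D}; candidates ⊆ {E,H,M}.
Z↔C: latent back-door arc(s) into Z.
size 0: {}; under {} Z still reaches {C,E,H,M} ∋ C.
size 1: {E}, {H}, {M}; under {E} Z still reaches {C,H} ∋ C.
size 2: {E,H}, {E,M}, {H,M}; under {E,H} Z still reaches {C} ∋ C.
Z↔C cannot be blocked by any observed set — no back-door set.

Z→C: no observed back-door set.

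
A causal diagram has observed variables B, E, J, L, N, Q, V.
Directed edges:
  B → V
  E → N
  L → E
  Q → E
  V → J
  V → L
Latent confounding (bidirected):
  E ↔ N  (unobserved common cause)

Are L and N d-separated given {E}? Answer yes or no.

No — L and N are d-connected given {E}.

Bayes-Ball from L | {E} reaches {B,J,N,Q,V}.
N ∈ reach(L|{E}) ⇒ L ⊥̸ N | {E}.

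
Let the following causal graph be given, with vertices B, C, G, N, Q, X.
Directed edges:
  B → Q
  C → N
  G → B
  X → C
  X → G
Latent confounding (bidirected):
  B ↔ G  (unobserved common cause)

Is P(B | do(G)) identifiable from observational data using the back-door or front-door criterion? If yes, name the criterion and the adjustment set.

desc(G)\{G}={B,Q}; candidates ⊆ {C,N,X}.
G↔B: latent back-door arc(s) into G.
size 0: {}; under {} G still reaches {B,C,N,Q,X} ∋ B.
size 1: {C}, {N}, {X}; under {C} G still reaches {B,Q,X} ∋ B.
size 2: {C,N}, {C,X}, {N,X}; under {C,N} G still reaches {B,Q,X} ∋ B.
G↔B cannot be blocked by any observed set — no back-door set.
No mediator lies on a directed G→…→B path.
Neither criterion identifies P(B|do(G)) in this graph.

P(B|do(G)): not identifiable (no BD/FD set).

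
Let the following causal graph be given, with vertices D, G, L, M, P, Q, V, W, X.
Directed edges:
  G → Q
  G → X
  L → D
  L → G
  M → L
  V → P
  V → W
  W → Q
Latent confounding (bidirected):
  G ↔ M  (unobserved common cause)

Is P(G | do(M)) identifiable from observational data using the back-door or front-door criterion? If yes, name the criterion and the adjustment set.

desc(M)\{M}={D,G,L,Q,X}; candidates ⊆ {P,V,W}.
M↔G: latent back-door arc(s) into M.
size 0: {}; under {} M still reaches {G,Q,X} ∋ G.
size 1: {P}, {V}, {W}; under {P} M still reaches {G,Q,X} ∋ G.
size 2: {P,V}, {P,W}, {V,W}; under {P,V} M still reaches {G,Q,X} ∋ G.
M↔G cannot be blocked by any observed set — no back-door set.
{L}: (i) intercepts every directed M→G path; (ii) no back-door M→{L}; (iii) {M} blocks every back-door {L}→G. Front-door holds.
P(G|do(M)) = Σ_{L} P(L|M) Σ_{M'} P(G|L,M')P(M').

P(G|do(M)): frontdoor, adjust for {L}.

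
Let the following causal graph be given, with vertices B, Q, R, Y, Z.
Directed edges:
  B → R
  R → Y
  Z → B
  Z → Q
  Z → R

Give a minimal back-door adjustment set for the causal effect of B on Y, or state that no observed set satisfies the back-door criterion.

desc(B)\{B}={R,Y}; candidates ⊆ {Q,Z}.
size 0: {}; under {} B still reaches {Q,R,Y,Z} ∋ Y.
{Z}: B⊥Y given {Z} in G with B→· removed — back-door holds.

B→Y: minimal back-door set {Z}.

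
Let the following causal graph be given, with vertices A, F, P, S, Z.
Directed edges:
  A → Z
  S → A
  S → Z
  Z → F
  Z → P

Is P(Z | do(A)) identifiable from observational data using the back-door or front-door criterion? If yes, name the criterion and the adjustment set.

P(Z|do(A)): backdoor, adjust for {S}.

desc(A)\{A}={F,P,Z}; candidates ⊆ {S}.
size 0: {}; under {} A still reaches {F,P,S,Z} ∋ Z.
{S}: A⊥Z given {S} in G with A→· removed — back-door holds.
P(Z|do(A)) = Σ_{S} P(Z|A,S)·P(S).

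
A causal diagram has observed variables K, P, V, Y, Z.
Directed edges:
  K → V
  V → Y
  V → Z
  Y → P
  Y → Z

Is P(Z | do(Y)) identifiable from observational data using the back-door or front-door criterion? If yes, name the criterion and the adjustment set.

desc(Y)\{Y}={P,Z}; candidates ⊆ {K,V}.
size 0: {}; under {} Y still reaches {K,V,Z} ∋ Z.
{V}: Y⊥Z given {V} in G with Y→· removed — back-door holds.
P(Z|do(Y)) = Σ_{V} P(Z|Y,V)·P(V).

P(Z|do(Y)): backdoor, adjust for {V}.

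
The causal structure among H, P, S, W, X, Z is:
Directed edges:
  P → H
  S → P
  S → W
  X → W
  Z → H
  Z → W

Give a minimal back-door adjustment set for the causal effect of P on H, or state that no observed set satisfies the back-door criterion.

P→H: minimal back-door set ∅.

desc(P)\{P}={H}; candidates ⊆ {S,W,X,Z}.
∅: P⊥H given ∅ in G with P→· removed — back-door holds.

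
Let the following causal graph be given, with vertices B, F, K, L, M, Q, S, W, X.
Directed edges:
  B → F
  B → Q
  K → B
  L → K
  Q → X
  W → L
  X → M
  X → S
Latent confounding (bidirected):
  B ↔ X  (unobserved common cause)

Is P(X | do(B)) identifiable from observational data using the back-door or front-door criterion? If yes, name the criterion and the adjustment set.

P(X|do(B)): frontdoor, adjust for {Q}.

desc(B)\{B}={F,M,Q,S,X}; candidates ⊆ {K,L,W}.
B↔X: latent back-door arc(s) into B.
size 0: {}; under {} B still reaches {K,L,M,S,W,X} ∋ X.
size 1: {K}, {L}, {W}; under {K} B still reaches {M,S,X} ∋ X.
size 2: {K,L}, {K,W}, {L,W}; under {K,L} B still reaches {M,S,X} ∋ X.
B↔X cannot be blocked by any observed set — no back-door set.
{Q}: (i) intercepts every directed B→X path; (ii) no back-door B→{Q}; (iii) {B} blocks every back-door {Q}→X. Front-door holds.
P(X|do(B)) = Σ_{Q} P(Q|B) Σ_{B'} P(X|Q,B')P(B').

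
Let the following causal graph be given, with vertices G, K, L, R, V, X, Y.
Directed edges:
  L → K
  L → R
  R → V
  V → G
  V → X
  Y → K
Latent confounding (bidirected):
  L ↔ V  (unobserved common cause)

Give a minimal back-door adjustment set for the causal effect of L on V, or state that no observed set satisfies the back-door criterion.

desc(L)\{L}={G,K,R,V,X}; candidates ⊆ {Y}.
L↔V: latent back-door arc(s) into L.
size 0: {}; under {} L still reaches {G,V,X} ∋ V.
size 1: {Y}; under {Y} L still reaches {G,V,X} ∋ V.
L↔V cannot be blocked by any observed set — no back-door set.

L→V: no observed back-door set.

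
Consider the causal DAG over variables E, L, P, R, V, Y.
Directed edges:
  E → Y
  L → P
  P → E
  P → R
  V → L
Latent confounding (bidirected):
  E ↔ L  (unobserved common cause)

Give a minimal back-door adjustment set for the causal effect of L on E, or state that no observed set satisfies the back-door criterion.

desc(L)\{L}={E,P,R,Y}; candidates ⊆ {V}.
L↔E: latent back-door arc(s) into L.
size 0: {}; under {} L still reaches {E,V,Y} ∋ E.
size 1: {V}; under {V} L still reaches {E,Y} ∋ E.
L↔E cannot be blocked by any observed set — no back-door set.

L→E: no observed back-door set.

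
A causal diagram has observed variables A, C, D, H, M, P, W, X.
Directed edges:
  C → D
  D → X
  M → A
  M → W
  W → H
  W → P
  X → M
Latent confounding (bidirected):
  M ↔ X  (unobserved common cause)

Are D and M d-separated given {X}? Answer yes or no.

No — D and M are d-connected given {X}.

Bayes-Ball from D | {X} reaches {A,C,H,M,P,W}.
M ∈ reach(D|{X}) ⇒ D ⊥̸ M | {X}.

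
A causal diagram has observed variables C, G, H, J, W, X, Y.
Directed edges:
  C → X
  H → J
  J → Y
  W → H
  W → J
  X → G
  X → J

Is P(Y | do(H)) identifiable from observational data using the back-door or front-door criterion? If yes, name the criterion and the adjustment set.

P(Y|do(H)): backdoor, adjust for {W}.

desc(H)\{H}={J,Y}; candidates ⊆ {C,G,W,X}.
size 0: {}; under {} H still reaches {J,W,Y} ∋ Y.
{W}: H⊥Y given {W} in G with H→· removed — back-door holds.
P(Y|do(H)) = Σ_{W} P(Y|H,W)·P(W).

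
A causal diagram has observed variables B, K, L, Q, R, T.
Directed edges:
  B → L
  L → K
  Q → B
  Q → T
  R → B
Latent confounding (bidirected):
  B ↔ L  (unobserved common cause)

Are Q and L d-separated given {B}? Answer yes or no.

No — Q and L are d-connected given {B}.

Bayes-Ball from Q | {B} reaches {K,L,R,T}.
L ∈ reach(Q|{B}) ⇒ Q ⊥̸ L | {B}.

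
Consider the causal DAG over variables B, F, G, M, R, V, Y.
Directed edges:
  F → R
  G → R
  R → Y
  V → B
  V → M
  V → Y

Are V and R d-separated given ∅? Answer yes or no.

Bayes-Ball from V | ∅ reaches {B,M,Y}.
R ∉ reach(V|∅) ⇒ V ⊥ R | ∅.

Yes — V ⊥ R | ∅.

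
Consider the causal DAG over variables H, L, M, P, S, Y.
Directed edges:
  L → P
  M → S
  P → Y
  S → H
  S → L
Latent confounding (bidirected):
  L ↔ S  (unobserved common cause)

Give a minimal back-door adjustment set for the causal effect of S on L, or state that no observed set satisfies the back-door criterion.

S→L: no observed back-door set.

desc(S)\{S}={H,L,P,Y}; candidates ⊆ {M}.
S↔L: latent back-door arc(s) into S.
size 0: {}; under {} S still reaches {L,M,P,Y} ∋ L.
size 1: {M}; under {M} S still reaches {L,P,Y} ∋ L.
S↔L cannot be blocked by any observed set — no back-door set.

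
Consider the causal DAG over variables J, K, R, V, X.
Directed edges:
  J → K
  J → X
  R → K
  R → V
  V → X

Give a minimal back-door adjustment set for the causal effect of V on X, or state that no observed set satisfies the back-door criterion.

desc(V)\{V}={X}; candidates ⊆ {J,K,R}.
∅: V⊥X given ∅ in G with V→· removed — back-door holds.

V→X: minimal back-door set ∅.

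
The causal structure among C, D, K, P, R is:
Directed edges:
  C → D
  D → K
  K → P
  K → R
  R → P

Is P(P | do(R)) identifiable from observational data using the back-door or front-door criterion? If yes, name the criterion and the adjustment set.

desc(R)\{R}={P}; candidates ⊆ {C,D,K}.
size 0: {}; under {} R still reaches {C,D,K,P} ∋ P.
{K}: R⊥P given {K} in G with R→· removed — back-door holds.
P(P|do(R)) = Σ_{K} P(P|R,K)·P(K).

P(P|do(R)): backdoor, adjust for {K}.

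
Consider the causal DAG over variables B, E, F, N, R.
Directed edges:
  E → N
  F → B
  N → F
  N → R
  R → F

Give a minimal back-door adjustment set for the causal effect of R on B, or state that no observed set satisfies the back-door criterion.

desc(R)\{R}={B,F}; candidates ⊆ {E,N}.
size 0: {}; under {} R still reaches {B,E,F,N} ∋ B.
{N}: R⊥B given {N} in G with R→· removed — back-door holds.

R→B: minimal back-door set {N}.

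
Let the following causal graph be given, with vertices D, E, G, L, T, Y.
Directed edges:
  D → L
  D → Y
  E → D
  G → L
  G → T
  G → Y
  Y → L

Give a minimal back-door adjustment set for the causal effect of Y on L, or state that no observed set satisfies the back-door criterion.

Y→L: minimal back-door set {D, G}.

desc(Y)\{Y}={L}; candidates ⊆ {D,E,G,T}.
size 0: {}; under {} Y still reaches {D,E,G,L,T} ∋ L.
size 1: {D}, {E}, {G} …(+1); under {D} Y still reaches {G,L,T} ∋ L.
{D,G}: Y⊥L given {D,G} in G with Y→· removed — back-door holds.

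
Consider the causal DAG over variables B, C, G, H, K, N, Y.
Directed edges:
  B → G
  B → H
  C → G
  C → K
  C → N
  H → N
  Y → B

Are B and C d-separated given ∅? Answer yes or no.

Yes — B ⊥ C | ∅.

Bayes-Ball from B | ∅ reaches {G,H,N,Y}.
C ∉ reach(B|∅) ⇒ B ⊥ C | ∅.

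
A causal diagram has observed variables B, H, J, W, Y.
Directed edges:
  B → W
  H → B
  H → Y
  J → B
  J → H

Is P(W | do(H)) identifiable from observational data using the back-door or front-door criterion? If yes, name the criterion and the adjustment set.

desc(H)\{H}={B,W,Y}; candidates ⊆ {J}.
size 0: {}; under {} H still reaches {B,J,W} ∋ W.
{J}: H⊥W given {J} in G with H→· removed — back-door holds.
P(W|do(H)) = Σ_{J} P(W|H,J)·P(J).

P(W|do(H)): backdoor, adjust for {J}.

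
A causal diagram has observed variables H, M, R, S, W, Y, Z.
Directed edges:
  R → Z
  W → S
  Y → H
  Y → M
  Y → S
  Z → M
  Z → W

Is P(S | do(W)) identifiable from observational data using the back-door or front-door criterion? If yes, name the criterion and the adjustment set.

desc(W)\{W}={S}; candidates ⊆ {H,M,R,Y,Z}.
∅: W⊥S given ∅ in G with W→· removed — back-door holds.
P(S|do(W)) = P(S|W) — no adjustment needed.

P(S|do(W)): backdoor, adjust for ∅.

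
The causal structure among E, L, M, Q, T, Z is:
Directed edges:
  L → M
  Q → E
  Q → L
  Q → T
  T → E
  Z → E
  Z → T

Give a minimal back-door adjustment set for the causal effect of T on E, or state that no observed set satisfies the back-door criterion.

T→E: minimal back-door set {Q, Z}.

desc(T)\{T}={E}; candidates ⊆ {L,M,Q,Z}.
size 0: {}; under {} T still reaches {E,L,M,Q,Z} ∋ E.
size 1: {L}, {M}, {Q} …(+1); under {L} T still reaches {E,Q,Z} ∋ E.
{Q,Z}: T⊥E given {Q,Z} in G with T→· removed — back-door holds.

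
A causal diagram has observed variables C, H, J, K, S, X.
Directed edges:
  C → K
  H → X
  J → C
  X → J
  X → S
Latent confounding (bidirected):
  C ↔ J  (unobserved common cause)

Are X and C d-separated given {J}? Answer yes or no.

No — X and C are d-connected given {J}.

Bayes-Ball from X | {J} reaches {C,H,K,S}.
C ∈ reach(X|{J}) ⇒ X ⊥̸ C | {J}.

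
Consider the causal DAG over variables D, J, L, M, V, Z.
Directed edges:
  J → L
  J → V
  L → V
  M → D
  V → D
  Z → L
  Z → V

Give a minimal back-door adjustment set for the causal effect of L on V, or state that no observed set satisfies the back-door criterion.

desc(L)\{L}={D,V}; candidates ⊆ {J,M,Z}.
size 0: {}; under {} L still reaches {D,J,V,Z} ∋ V.
size 1: {J}, {M}, {Z}; under {J} L still reaches {D,V,Z} ∋ V.
{J,Z}: L⊥V given {J,Z} in G with L→· removed — back-door holds.

L→V: minimal back-door set {J, Z}.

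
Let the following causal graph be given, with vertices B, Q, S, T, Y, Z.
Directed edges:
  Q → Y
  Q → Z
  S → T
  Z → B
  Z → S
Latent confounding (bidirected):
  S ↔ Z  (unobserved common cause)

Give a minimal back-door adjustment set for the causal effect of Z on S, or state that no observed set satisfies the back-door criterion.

desc(Z)\{Z}={B,S,T}; candidates ⊆ {Q,Y}.
Z↔S: latent back-door arc(s) into Z.
size 0: {}; under {} Z still reaches {Q,S,T,Y} ∋ S.
size 1: {Q}, {Y}; under {Q} Z still reaches {S,T} ∋ S.
size 2: {Q,Y}; under {Q,Y} Z still reaches {S,T} ∋ S.
Z↔S cannot be blocked by any observed set — no back-door set.

Z→S: no observed back-door set.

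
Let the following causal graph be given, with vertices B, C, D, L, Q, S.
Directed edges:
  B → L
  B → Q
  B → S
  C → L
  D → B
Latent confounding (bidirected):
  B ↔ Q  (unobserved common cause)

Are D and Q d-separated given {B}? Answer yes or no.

Bayes-Ball from D | {B} reaches {Q}.
Q ∈ reach(D|{B}) ⇒ D ⊥̸ Q | {B}.

No — D and Q are d-connected given {B}.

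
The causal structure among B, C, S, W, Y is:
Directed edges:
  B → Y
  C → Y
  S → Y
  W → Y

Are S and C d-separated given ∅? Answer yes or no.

Yes — S ⊥ C | ∅.

Bayes-Ball from S | ∅ reaches {Y}.
C ∉ reach(S|∅) ⇒ S ⊥ C | ∅.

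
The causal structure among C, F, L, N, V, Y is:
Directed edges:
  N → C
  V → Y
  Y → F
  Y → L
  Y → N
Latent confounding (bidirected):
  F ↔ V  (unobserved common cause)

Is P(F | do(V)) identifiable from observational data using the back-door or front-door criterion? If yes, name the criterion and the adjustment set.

P(F|do(V)): frontdoor, adjust for {Y}.

desc(V)\{V}={C,F,L,N,Y}; candidates ⊆ {—}.
V↔F: latent back-door arc(s) into V.
size 0: {}; under {} V still reaches {F} ∋ F.
V↔F cannot be blocked by any observed set — no back-door set.
{Y}: (i) intercepts every directed V→F path; (ii) no back-door V→{Y}; (iii) {V} blocks every back-door {Y}→F. Front-door holds.
P(F|do(V)) = Σ_{Y} P(Y|V) Σ_{V'} P(F|Y,V')P(V').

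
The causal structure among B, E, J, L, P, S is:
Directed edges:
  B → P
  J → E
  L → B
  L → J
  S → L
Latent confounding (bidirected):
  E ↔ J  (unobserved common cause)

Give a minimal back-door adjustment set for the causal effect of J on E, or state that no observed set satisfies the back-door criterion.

J→E: no observed back-door set.

desc(J)\{J}={E}; candidates ⊆ {B,L,P,S}.
J↔E: latent back-door arc(s) into J.
size 0: {}; under {} J still reaches {B,E,L,P,S} ∋ E.
size 1: {B}, {L}, {P} …(+1); under {B} J still reaches {E,L,S} ∋ E.
size 2: {B,L}, {B,P}, {B,S} …(+3); under {B,L} J still reaches {E} ∋ E.
J↔E cannot be blocked by any observed set — no back-door set.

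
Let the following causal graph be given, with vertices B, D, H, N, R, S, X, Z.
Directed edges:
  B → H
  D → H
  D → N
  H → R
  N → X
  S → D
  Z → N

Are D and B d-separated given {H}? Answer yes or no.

No — D and B are d-connected given {H}.

Bayes-Ball from D | {H} reaches {B,N,S,X}.
B ∈ reach(D|{H}) ⇒ D ⊥̸ B | {H}.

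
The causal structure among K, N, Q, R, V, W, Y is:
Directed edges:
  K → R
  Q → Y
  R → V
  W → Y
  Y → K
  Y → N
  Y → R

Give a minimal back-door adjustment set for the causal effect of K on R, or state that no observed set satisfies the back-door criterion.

K→R: minimal back-door set {Y}.

desc(K)\{K}={R,V}; candidates ⊆ {N,Q,W,Y}.
size 0: {}; under {} K still reaches {N,Q,R,V,W,Y} ∋ R.
{Y}: K⊥R given {Y} in G with K→· removed — back-door holds.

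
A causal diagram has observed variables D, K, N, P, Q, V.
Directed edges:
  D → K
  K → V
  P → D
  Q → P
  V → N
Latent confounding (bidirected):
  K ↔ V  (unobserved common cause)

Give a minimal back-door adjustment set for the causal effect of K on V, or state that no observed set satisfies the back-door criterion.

desc(K)\{K}={N,V}; candidates ⊆ {D,P,Q}.
K↔V: latent back-door arc(s) into K.
size 0: {}; under {} K still reaches {D,N,P,Q,V} ∋ V.
size 1: {D}, {P}, {Q}; under {D} K still reaches {N,V} ∋ V.
size 2: {D,P}, {D,Q}, {P,Q}; under {D,P} K still reaches {N,V} ∋ V.
K↔V cannot be blocked by any observed set — no back-door set.

K→V: no observed back-door set.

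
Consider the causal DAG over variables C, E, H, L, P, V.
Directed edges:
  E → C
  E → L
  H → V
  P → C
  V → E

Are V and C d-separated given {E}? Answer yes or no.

Bayes-Ball from V | {E} reaches {H}.
C ∉ reach(V|{E}) ⇒ V ⊥ C | {E}.

Yes — V ⊥ C | {E}.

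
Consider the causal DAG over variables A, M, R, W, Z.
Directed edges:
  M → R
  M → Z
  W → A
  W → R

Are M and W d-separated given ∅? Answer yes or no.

Bayes-Ball from M | ∅ reaches {R,Z}.
W ∉ reach(M|∅) ⇒ M ⊥ W | ∅.

Yes — M ⊥ W | ∅.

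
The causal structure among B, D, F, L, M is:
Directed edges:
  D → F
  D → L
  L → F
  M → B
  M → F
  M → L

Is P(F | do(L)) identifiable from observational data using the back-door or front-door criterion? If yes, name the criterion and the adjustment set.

P(F|do(L)): backdoor, adjust for {D, M}.

desc(L)\{L}={F}; candidates ⊆ {B,D,M}.
size 0: {}; under {} L still reaches {B,D,F,M} ∋ F.
size 1: {B}, {D}, {M}; under {B} L still reaches {D,F,M} ∋ F.
{D,M}: L⊥F given {D,M} in G with L→· removed — back-door holds.
P(F|do(L)) = Σ_{D,M} P(F|L,D,M)·P(D,M).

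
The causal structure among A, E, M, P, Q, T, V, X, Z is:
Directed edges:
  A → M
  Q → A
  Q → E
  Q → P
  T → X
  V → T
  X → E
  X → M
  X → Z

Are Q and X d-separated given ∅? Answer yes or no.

Bayes-Ball from Q | ∅ reaches {A,E,M,P}.
X ∉ reach(Q|∅) ⇒ Q ⊥ X | ∅.

Yes — Q ⊥ X | ∅.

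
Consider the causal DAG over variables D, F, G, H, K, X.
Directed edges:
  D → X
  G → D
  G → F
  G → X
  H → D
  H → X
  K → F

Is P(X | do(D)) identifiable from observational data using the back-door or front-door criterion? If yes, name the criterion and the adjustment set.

P(X|do(D)): backdoor, adjust for {G, H}.

desc(D)\{D}={X}; candidates ⊆ {F,G,H,K}.
size 0: {}; under {} D still reaches {F,G,H,X} ∋ X.
size 1: {F}, {G}, {H} …(+1); under {F} D still reaches {G,H,K,X} ∋ X.
{G,H}: D⊥X given {G,H} in G with D→· removed — back-door holds.
P(X|do(D)) = Σ_{G,H} P(X|D,G,H)·P(G,H).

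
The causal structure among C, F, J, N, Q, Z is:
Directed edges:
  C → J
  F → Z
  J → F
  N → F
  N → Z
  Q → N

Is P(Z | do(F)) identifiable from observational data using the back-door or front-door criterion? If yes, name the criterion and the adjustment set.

P(Z|do(F)): backdoor, adjust for {N}.

desc(F)\{F}={Z}; candidates ⊆ {C,J,N,Q}.
size 0: {}; under {} F still reaches {C,J,N,Q,Z} ∋ Z.
{N}: F⊥Z given {N} in G with F→· removed — back-door holds.
P(Z|do(F)) = Σ_{N} P(Z|F,N)·P(N).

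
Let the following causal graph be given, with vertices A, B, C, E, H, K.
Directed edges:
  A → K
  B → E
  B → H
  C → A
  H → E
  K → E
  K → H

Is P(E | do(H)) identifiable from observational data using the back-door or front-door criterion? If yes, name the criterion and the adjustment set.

P(E|do(H)): backdoor, adjust for {B, K}.

desc(H)\{H}={E}; candidates ⊆ {A,B,C,K}.
size 0: {}; under {} H still reaches {A,B,C,E,K} ∋ E.
size 1: {A}, {B}, {C} …(+1); under {A} H still reaches {B,E,K} ∋ E.
{B,K}: H⊥E given {B,K} in G with H→· removed — back-door holds.
P(E|do(H)) = Σ_{B,K} P(E|H,B,K)·P(B,K).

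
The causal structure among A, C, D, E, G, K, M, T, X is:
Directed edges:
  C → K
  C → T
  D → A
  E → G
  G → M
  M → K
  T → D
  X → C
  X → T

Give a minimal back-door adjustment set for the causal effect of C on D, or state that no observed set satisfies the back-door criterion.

desc(C)\{C}={A,D,K,T}; candidates ⊆ {E,G,M,X}.
size 0: {}; under {} C still reaches {A,D,T,X} ∋ D.
{X}: C⊥D given {X} in G with C→· removed — back-door holds.

C→D: minimal back-door set {X}.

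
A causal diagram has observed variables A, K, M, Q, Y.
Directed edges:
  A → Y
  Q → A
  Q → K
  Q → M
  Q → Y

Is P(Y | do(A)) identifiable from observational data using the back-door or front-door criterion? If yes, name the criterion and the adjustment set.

desc(A)\{A}={Y}; candidates ⊆ {K,M,Q}.
size 0: {}; under {} A still reaches {K,M,Q,Y} ∋ Y.
{Q}: A⊥Y given {Q} in G with A→· removed — back-door holds.
P(Y|do(A)) = Σ_{Q} P(Y|A,Q)·P(Q).

P(Y|do(A)): backdoor, adjust for {Q}.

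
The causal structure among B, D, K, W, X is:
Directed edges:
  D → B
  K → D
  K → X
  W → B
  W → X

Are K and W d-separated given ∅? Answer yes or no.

Bayes-Ball from K | ∅ reaches {B,D,X}.
W ∉ reach(K|∅) ⇒ K ⊥ W | ∅.

Yes — K ⊥ W | ∅.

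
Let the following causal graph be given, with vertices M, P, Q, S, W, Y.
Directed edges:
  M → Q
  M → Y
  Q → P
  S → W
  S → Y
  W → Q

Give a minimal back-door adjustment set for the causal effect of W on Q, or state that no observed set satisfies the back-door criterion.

desc(W)\{W}={P,Q}; candidates ⊆ {M,S,Y}.
∅: W⊥Q given ∅ in G with W→· removed — back-door holds.

W→Q: minimal back-door set ∅.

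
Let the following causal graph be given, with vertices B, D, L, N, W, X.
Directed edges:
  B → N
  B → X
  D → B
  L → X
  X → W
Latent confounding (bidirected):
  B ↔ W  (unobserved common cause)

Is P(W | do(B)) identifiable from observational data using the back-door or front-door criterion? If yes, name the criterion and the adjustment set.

P(W|do(B)): frontdoor, adjust for {X}.

desc(B)\{B}={N,W,X}; candidates ⊆ {D,L}.
B↔W: latent back-door arc(s) into B.
size 0: {}; under {} B still reaches {D,W} ∋ W.
size 1: {D}, {L}; under {D} B still reaches {W} ∋ W.
size 2: {D,L}; under {D,L} B still reaches {W} ∋ W.
B↔W cannot be blocked by any observed set — no back-door set.
{X}: (i) intercepts every directed B→W path; (ii) no back-door B→{X}; (iii) {B} blocks every back-door {X}→W. Front-door holds.
P(W|do(B)) = Σ_{X} P(X|B) Σ_{B'} P(W|X,B')P(B').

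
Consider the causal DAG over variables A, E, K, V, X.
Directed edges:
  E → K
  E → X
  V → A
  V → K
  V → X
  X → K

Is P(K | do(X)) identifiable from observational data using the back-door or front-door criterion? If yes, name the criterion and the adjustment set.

desc(X)\{X}={K}; candidates ⊆ {A,E,V}.
size 0: {}; under {} X still reaches {A,E,K,V} ∋ K.
size 1: {A}, {E}, {V}; under {A} X still reaches {E,K,V} ∋ K.
{E,V}: X⊥K given {E,V} in G with X→· removed — back-door holds.
P(K|do(X)) = Σ_{E,V} P(K|X,E,V)·P(E,V).

P(K|do(X)): backdoor, adjust for {E, V}.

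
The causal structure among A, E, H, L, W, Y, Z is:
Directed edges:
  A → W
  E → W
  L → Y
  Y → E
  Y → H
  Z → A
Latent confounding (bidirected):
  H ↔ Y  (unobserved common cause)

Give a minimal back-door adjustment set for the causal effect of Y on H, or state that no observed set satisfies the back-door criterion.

Y→H: no observed back-door set.

desc(Y)\{Y}={E,H,W}; candidates ⊆ {A,L,Z}.
Y↔H: latent back-door arc(s) into Y.
size 0: {}; under {} Y still reaches {H,L} ∋ H.
size 1: {A}, {L}, {Z}; under {A} Y still reaches {H,L} ∋ H.
size 2: {A,L}, {A,Z}, {L,Z}; under {A,L} Y still reaches {H} ∋ H.
Y↔H cannot be blocked by any observed set — no back-door set.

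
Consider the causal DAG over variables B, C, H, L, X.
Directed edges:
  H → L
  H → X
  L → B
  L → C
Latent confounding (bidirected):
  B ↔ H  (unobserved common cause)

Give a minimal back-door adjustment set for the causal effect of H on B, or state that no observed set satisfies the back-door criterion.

H→B: no observed back-door set.

desc(H)\{H}={B,C,L,X}; candidates ⊆ {—}.
H↔B: latent back-door arc(s) into H.
size 0: {}; under {} H still reaches {B} ∋ B.
H↔B cannot be blocked by any observed set — no back-door set.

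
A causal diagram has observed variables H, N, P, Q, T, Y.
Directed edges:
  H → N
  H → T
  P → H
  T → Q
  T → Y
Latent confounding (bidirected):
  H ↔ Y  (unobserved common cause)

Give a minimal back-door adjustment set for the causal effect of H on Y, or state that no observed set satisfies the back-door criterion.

desc(H)\{H}={N,Q,T,Y}; candidates ⊆ {P}.
H↔Y: latent back-door arc(s) into H.
size 0: {}; under {} H still reaches {P,Y} ∋ Y.
size 1: {P}; under {P} H still reaches {Y} ∋ Y.
H↔Y cannot be blocked by any observed set — no back-door set.

H→Y: no observed back-door set.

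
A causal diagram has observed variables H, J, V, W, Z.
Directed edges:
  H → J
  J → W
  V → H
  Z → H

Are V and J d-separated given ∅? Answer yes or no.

Bayes-Ball from V | ∅ reaches {H,J,W}.
J ∈ reach(V|∅) ⇒ V ⊥̸ J | ∅.

No — V and J are d-connected given ∅.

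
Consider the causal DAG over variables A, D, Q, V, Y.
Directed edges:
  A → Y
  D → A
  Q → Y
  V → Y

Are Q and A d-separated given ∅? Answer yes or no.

Yes — Q ⊥ A | ∅.

Bayes-Ball from Q | ∅ reaches {Y}.
A ∉ reach(Q|∅) ⇒ Q ⊥ A | ∅.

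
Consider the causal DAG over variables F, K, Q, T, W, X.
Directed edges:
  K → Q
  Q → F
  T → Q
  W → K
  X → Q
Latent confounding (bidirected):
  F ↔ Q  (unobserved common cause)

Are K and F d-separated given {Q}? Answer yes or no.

No — K and F are d-connected given {Q}.

Bayes-Ball from K | {Q} reaches {F,T,W,X}.
F ∈ reach(K|{Q}) ⇒ K ⊥̸ F | {Q}.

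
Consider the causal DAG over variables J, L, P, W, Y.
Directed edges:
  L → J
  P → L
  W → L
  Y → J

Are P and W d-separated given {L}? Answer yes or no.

No — P and W are d-connected given {L}.

Bayes-Ball from P | {L} reaches {W}.
W ∈ reach(P|{L}) ⇒ P ⊥̸ W | {L}.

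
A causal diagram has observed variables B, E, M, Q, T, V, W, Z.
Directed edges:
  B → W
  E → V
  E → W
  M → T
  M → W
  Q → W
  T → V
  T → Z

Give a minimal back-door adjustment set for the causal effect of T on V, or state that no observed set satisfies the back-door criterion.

T→V: minimal back-door set ∅.

desc(T)\{T}={V,Z}; candidates ⊆ {B,E,M,Q,W}.
∅: T⊥V given ∅ in G with T→· removed — back-door holds.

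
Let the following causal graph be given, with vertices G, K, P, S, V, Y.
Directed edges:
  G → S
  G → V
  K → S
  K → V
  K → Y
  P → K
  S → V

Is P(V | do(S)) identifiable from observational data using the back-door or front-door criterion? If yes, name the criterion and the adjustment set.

P(V|do(S)): backdoor, adjust for {G, K}.

desc(S)\{S}={V}; candidates ⊆ {G,K,P,Y}.
size 0: {}; under {} S still reaches {G,K,P,V,Y} ∋ V.
size 1: {G}, {K}, {P} …(+1); under {G} S still reaches {K,P,V,Y} ∋ V.
{G,K}: S⊥V given {G,K} in G with S→· removed — back-door holds.
P(V|do(S)) = Σ_{G,K} P(V|S,G,K)·P(G,K).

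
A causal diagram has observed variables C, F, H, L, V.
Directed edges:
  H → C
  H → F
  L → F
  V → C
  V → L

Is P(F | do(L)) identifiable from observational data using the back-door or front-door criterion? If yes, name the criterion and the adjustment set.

P(F|do(L)): backdoor, adjust for ∅.

desc(L)\{L}={F}; candidates ⊆ {C,H,V}.
∅: L⊥F given ∅ in G with L→· removed — back-door holds.
P(F|do(L)) = P(F|L) — no adjustment needed.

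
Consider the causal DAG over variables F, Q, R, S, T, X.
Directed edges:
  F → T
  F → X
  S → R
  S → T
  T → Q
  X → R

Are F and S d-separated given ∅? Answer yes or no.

Bayes-Ball from F | ∅ reaches {Q,R,T,X}.
S ∉ reach(F|∅) ⇒ F ⊥ S | ∅.

Yes — F ⊥ S | ∅.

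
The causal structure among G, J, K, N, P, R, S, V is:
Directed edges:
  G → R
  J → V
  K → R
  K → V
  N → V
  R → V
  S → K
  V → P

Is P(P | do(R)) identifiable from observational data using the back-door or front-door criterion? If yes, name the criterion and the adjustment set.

P(P|do(R)): backdoor, adjust for {K}.

desc(R)\{R}={P,V}; candidates ⊆ {G,J,K,N,S}.
size 0: {}; under {} R still reaches {G,K,P,S,V} ∋ P.
{K}: R⊥P given {K} in G with R→· removed — back-door holds.
P(P|do(R)) = Σ_{K} P(P|R,K)·P(K).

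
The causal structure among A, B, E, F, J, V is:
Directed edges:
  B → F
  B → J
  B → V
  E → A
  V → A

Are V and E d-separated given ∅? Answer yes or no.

Bayes-Ball from V | ∅ reaches {A,B,F,J}.
E ∉ reach(V|∅) ⇒ V ⊥ E | ∅.

Yes — V ⊥ E | ∅.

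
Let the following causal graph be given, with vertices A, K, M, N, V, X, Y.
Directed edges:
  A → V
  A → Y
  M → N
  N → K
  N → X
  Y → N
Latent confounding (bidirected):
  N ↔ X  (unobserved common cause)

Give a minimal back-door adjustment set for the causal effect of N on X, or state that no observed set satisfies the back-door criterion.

N→X: no observed back-door set.

desc(N)\{N}={K,X}; candidates ⊆ {A,M,V,Y}.
N↔X: latent back-door arc(s) into N.
size 0: {}; under {} N still reaches {A,M,V,X,Y} ∋ X.
size 1: {A}, {M}, {V} …(+1); under {A} N still reaches {M,X,Y} ∋ X.
size 2: {A,M}, {A,V}, {A,Y} …(+3); under {A,M} N still reaches {X,Y} ∋ X.
N↔X cannot be blocked by any observed set — no back-door set.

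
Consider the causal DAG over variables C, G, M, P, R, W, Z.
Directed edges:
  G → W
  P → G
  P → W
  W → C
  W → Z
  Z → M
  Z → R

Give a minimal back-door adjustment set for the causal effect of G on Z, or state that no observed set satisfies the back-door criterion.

desc(G)\{G}={C,M,R,W,Z}; candidates ⊆ {P}.
size 0: {}; under {} G still reaches {C,M,P,R,W,Z} ∋ Z.
{P}: G⊥Z given {P} in G with G→· removed — back-door holds.

G→Z: minimal back-door set {P}.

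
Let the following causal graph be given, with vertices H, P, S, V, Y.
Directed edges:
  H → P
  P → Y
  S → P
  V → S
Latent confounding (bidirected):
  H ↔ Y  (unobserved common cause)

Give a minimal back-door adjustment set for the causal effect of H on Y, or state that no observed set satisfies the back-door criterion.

H→Y: no observed back-door set.

desc(H)\{H}={P,Y}; candidates ⊆ {S,V}.
H↔Y: latent back-door arc(s) into H.
size 0: {}; under {} H still reaches {Y} ∋ Y.
size 1: {S}, {V}; under {S} H still reaches {Y} ∋ Y.
size 2: {S,V}; under {S,V} H still reaches {Y} ∋ Y.
H↔Y cannot be blocked by any observed set — no back-door set.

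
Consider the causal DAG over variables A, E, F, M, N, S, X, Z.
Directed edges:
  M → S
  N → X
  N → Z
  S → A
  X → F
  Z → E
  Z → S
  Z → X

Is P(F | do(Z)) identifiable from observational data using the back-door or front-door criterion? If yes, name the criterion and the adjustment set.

desc(Z)\{Z}={A,E,F,S,X}; candidates ⊆ {M,N}.
size 0: {}; under {} Z still reaches {F,N,X} ∋ F.
{N}: Z⊥F given {N} in G with Z→· removed — back-door holds.
P(F|do(Z)) = Σ_{N} P(F|Z,N)·P(N).

P(F|do(Z)): backdoor, adjust for {N}.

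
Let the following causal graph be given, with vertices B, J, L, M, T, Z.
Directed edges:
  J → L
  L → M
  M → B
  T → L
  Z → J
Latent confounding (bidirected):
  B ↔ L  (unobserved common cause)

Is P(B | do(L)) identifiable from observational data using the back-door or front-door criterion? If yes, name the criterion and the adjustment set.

P(B|do(L)): frontdoor, adjust for {M}.

desc(L)\{L}={B,M}; candidates ⊆ {J,T,Z}.
L↔B: latent back-door arc(s) into L.
size 0: {}; under {} L still reaches {B,J,T,Z} ∋ B.
size 1: {J}, {T}, {Z}; under {J} L still reaches {B,T} ∋ B.
size 2: {J,T}, {J,Z}, {T,Z}; under {J,T} L still reaches {B} ∋ B.
L↔B cannot be blocked by any observed set — no back-door set.
{M}: (i) intercepts every directed L→B path; (ii) no back-door L→{M}; (iii) {L} blocks every back-door {M}→B. Front-door holds.
P(B|do(L)) = Σ_{M} P(M|L) Σ_{L'} P(B|M,L')P(L').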